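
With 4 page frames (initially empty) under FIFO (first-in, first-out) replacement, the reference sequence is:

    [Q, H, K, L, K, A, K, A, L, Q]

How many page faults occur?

6

Q → fault, frames (Q)
H → fault, frames (Q H)
K → fault, frames (Q H K)
L → fault, frames (Q H K L)
K → hit
A → fault, evict Q, frames (H K L A)
K → hit
A → hit
L → hit
Q → fault, evict H, frames (K L A Q)
Page faults: 6.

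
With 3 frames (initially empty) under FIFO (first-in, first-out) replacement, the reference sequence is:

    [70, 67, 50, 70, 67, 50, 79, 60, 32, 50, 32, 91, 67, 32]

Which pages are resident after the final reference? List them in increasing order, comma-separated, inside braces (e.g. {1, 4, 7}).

70 → fault, frames [70]
67 → fault, frames [70, 67]
50 → fault, frames [70, 67, 50]
70 → hit
67 → hit
50 → hit
79 → fault, evict 70, frames [67, 50, 79]
60 → fault, evict 67, frames [50, 79, 60]
32 → fault, evict 50, frames [79, 60, 32]
50 → fault, evict 79, frames [60, 32, 50]
32 → hit
91 → fault, evict 60, frames [32, 50, 91]
67 → fault, evict 32, frames [50, 91, 67]
32 → fault, evict 50, frames [91, 67, 32]

{32, 67, 91}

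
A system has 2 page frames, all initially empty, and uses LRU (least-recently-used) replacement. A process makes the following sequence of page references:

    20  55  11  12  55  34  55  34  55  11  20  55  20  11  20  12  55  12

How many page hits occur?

20 → fault, frames [20]
55 → fault, frames [20, 55]
11 → fault, evict 20, frames [55, 11]
12 → fault, evict 55, frames [11, 12]
55 → fault, evict 11, frames [12, 55]
34 → fault, evict 12, frames [55, 34]
55 → hit
34 → hit
55 → hit
11 → fault, evict 34, frames [55, 11]
20 → fault, evict 55, frames [11, 20]
55 → fault, evict 11, frames [20, 55]
20 → hit
11 → fault, evict 55, frames [20, 11]
20 → hit
12 → fault, evict 11, frames [20, 12]
55 → fault, evict 20, frames [12, 55]
12 → hit
Hits: 6.

6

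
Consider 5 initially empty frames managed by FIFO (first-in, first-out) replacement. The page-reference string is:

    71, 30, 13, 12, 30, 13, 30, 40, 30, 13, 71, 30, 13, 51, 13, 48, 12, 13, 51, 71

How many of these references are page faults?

8

71 -> fault, frames (71)
30 -> fault, frames (71 30)
13 -> fault, frames (71 30 13)
12 -> fault, frames (71 30 13 12)
30 -> hit
13 -> hit
30 -> hit
40 -> fault, frames (71 30 13 12 40)
30 -> hit
13 -> hit
71 -> hit
30 -> hit
13 -> hit
51 -> fault, evict 71, frames (30 13 12 40 51)
13 -> hit
48 -> fault, evict 30, frames (13 12 40 51 48)
12 -> hit
13 -> hit
51 -> hit
71 -> fault, evict 13, frames (12 40 51 48 71)
Page faults: 8.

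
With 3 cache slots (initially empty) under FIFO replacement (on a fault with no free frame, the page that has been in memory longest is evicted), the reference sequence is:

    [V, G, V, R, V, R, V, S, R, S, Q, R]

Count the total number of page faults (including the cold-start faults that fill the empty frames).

V -> fault, frames {V}
G -> fault, frames {V,G}
V -> hit
R -> fault, frames {V,G,R}
V -> hit
R -> hit
V -> hit
S -> fault, evict V, frames {G,R,S}
R -> hit
S -> hit
Q -> fault, evict G, frames {R,S,Q}
R -> hit
Page faults: 5.

5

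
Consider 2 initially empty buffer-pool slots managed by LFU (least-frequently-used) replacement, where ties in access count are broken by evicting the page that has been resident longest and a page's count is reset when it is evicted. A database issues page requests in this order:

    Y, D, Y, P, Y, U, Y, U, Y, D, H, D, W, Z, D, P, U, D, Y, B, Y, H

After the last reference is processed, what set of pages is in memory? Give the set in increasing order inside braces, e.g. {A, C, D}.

Y -> fault, frames {Y}
D -> fault, frames {Y,D}
Y -> hit
P -> fault, evict D, frames {Y,P}
Y -> hit
U -> fault, evict P, frames {Y,U}
Y -> hit
U -> hit
Y -> hit
D -> fault, evict U, frames {Y,D}
H -> fault, evict D, frames {Y,H}
D -> fault, evict H, frames {Y,D}
W -> fault, evict D, frames {Y,W}
Z -> fault, evict W, frames {Y,Z}
D -> fault, evict Z, frames {Y,D}
P -> fault, evict D, frames {Y,P}
U -> fault, evict P, frames {Y,U}
D -> fault, evict U, frames {Y,D}
Y -> hit
B -> fault, evict D, frames {Y,B}
Y -> hit
H -> fault, evict B, frames {Y,H}

{H, Y}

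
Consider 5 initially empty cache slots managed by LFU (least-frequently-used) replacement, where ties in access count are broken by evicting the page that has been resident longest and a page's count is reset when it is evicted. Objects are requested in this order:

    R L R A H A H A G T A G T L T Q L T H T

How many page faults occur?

R -> fault, frames [R]
L -> fault, frames [R, L]
R -> hit
A -> fault, frames [R, L, A]
H -> fault, frames [R, L, A, H]
A -> hit
H -> hit
A -> hit
G -> fault, frames [R, L, A, H, G]
T -> fault, evict L, frames [R, A, H, G, T]
A -> hit
G -> hit
T -> hit
L -> fault, evict R, frames [A, H, G, T, L]
T -> hit
Q -> fault, evict L, frames [A, H, G, T, Q]
L -> fault, evict Q, frames [A, H, G, T, L]
T -> hit
H -> hit
T -> hit
Page faults: 9.

9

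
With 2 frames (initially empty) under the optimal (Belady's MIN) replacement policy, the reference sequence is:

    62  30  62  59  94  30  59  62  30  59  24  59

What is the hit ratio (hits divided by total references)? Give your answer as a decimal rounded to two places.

0.33

62 → miss, frames (62)
30 → miss, frames (62 30)
62 → hit
59 → miss, evict 62, frames (30 59)
94 → miss, evict 59, frames (30 94)
30 → hit
59 → miss, evict 94, frames (30 59)
62 → miss, evict 59, frames (30 62)
30 → hit
59 → miss, evict 62, frames (30 59)
24 → miss, evict 30, frames (59 24)
59 → hit
Hits: 4 of 12 references → 4/12 = 0.3333.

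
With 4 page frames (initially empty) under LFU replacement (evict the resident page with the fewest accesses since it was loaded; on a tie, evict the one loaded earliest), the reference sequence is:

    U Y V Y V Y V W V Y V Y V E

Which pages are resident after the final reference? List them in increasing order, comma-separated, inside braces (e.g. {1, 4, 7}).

{E, V, W, Y}

U -> miss, frames (U)
Y -> miss, frames (U Y)
V -> miss, frames (U Y V)
Y -> hit
V -> hit
Y -> hit
V -> hit
W -> miss, frames (U Y V W)
V -> hit
Y -> hit
V -> hit
Y -> hit
V -> hit
E -> miss, evict U, frames (Y V W E)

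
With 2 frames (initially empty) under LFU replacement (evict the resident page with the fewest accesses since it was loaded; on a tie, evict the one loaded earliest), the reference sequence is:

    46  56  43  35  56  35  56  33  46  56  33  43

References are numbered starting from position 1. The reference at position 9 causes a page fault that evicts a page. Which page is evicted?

pos 1: 46 -> fault, frames [46]
pos 2: 56 -> fault, frames [46, 56]
pos 3: 43 -> fault, evict 46, frames [56, 43]
pos 4: 35 -> fault, evict 56, frames [43, 35]
pos 5: 56 -> fault, evict 43, frames [35, 56]
pos 6: 35 -> hit
pos 7: 56 -> hit
pos 8: 33 -> fault, evict 35, frames [56, 33]
pos 9: 46 -> fault, evict 33, frames [56, 46]
At position 9, page 33 is evicted.

33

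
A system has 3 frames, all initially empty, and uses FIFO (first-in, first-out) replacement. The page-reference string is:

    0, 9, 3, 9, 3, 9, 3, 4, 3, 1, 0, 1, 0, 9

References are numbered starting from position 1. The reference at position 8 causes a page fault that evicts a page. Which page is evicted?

pos 1: 0 -> fault, frames (0)
pos 2: 9 -> fault, frames (0 9)
pos 3: 3 -> fault, frames (0 9 3)
pos 4: 9 -> hit
pos 5: 3 -> hit
pos 6: 9 -> hit
pos 7: 3 -> hit
pos 8: 4 -> fault, evict 0, frames (9 3 4)
At position 8, page 0 is evicted.

0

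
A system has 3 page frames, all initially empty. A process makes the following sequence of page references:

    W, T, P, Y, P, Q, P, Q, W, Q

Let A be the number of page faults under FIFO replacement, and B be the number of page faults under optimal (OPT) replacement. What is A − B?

Under FIFO: F F F F . F . . F . → 6 faults.
Under OPT: F F F F . F . . . . → 5 faults.
A − B = 6 − 5 = 1.

1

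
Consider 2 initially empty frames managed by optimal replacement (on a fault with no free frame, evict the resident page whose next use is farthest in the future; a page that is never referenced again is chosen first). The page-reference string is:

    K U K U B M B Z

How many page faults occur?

5

K: miss, frames [K]
U: miss, frames [K, U]
K: hit
U: hit
B: miss, evict U, frames [K, B]
M: miss, evict K, frames [B, M]
B: hit
Z: miss, evict M, frames [B, Z]
Page faults: 5.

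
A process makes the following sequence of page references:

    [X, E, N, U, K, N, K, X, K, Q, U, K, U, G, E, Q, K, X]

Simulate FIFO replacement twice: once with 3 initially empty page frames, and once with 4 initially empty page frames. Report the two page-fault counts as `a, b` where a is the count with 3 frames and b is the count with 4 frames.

3 frames: F F F F F . . F . F F F . F F F F F → 14 faults.
4 frames: F F F F F . . F . F . . . F F . F F → 11 faults.
11 < 14: adding a frame reduced faults, as is typical.

14, 11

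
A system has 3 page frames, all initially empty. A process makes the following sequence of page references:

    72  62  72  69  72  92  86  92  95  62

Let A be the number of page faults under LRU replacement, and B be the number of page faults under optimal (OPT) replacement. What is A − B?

Under LRU: F F . F . F F . F F → 7 faults.
Under OPT: F F . F . F F . F . → 6 faults.
A − B = 7 − 6 = 1.

1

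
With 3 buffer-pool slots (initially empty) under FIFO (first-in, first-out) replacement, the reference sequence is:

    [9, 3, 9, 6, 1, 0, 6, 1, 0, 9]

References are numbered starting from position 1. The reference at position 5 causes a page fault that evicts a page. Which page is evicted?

9

pos 1: 9 → miss, frames [9]
pos 2: 3 → miss, frames [9, 3]
pos 3: 9 → hit
pos 4: 6 → miss, frames [9, 3, 6]
pos 5: 1 → miss, evict 9, frames [3, 6, 1]
At position 5, page 9 is evicted.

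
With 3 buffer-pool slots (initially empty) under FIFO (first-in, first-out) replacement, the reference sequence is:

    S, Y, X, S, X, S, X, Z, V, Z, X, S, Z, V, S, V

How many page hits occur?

10

S: miss, frames (S)
Y: miss, frames (S Y)
X: miss, frames (S Y X)
S: hit
X: hit
S: hit
X: hit
Z: miss, evict S, frames (Y X Z)
V: miss, evict Y, frames (X Z V)
Z: hit
X: hit
S: miss, evict X, frames (Z V S)
Z: hit
V: hit
S: hit
V: hit
Hits: 10.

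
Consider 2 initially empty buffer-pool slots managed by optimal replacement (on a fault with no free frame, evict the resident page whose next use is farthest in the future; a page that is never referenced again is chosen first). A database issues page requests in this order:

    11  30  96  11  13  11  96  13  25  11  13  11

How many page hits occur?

5

11 → miss, frames [11]
30 → miss, frames [11, 30]
96 → miss, evict 30, frames [11, 96]
11 → hit
13 → miss, evict 96, frames [11, 13]
11 → hit
96 → miss, evict 11, frames [13, 96]
13 → hit
25 → miss, evict 96, frames [13, 25]
11 → miss, evict 25, frames [13, 11]
13 → hit
11 → hit
Hits: 5.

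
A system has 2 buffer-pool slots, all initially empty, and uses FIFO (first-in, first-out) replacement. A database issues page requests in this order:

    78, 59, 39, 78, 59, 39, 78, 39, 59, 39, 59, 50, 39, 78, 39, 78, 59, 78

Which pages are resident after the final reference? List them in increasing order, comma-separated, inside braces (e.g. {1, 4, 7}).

{59, 78}

78 -> fault, frames [78]
59 -> fault, frames [78, 59]
39 -> fault, evict 78, frames [59, 39]
78 -> fault, evict 59, frames [39, 78]
59 -> fault, evict 39, frames [78, 59]
39 -> fault, evict 78, frames [59, 39]
78 -> fault, evict 59, frames [39, 78]
39 -> hit
59 -> fault, evict 39, frames [78, 59]
39 -> fault, evict 78, frames [59, 39]
59 -> hit
50 -> fault, evict 59, frames [39, 50]
39 -> hit
78 -> fault, evict 39, frames [50, 78]
39 -> fault, evict 50, frames [78, 39]
78 -> hit
59 -> fault, evict 78, frames [39, 59]
78 -> fault, evict 39, frames [59, 78]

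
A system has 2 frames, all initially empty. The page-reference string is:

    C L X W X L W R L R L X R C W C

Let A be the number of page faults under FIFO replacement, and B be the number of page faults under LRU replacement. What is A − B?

Under FIFO: F F F F . F . F . . . F . F F . → 9 faults.
Under LRU: F F F F . F F F F . . F F F F . → 12 faults.
A − B = 9 − 12 = -3.

-3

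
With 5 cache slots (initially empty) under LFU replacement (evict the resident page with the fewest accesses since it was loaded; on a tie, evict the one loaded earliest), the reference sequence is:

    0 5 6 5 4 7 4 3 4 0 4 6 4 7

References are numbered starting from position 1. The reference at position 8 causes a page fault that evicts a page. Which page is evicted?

0

pos 1: 0: fault, frames [0]
pos 2: 5: fault, frames [0, 5]
pos 3: 6: fault, frames [0, 5, 6]
pos 4: 5: hit
pos 5: 4: fault, frames [0, 5, 6, 4]
pos 6: 7: fault, frames [0, 5, 6, 4, 7]
pos 7: 4: hit
pos 8: 3: fault, evict 0, frames [5, 6, 4, 7, 3]
At position 8, page 0 is evicted.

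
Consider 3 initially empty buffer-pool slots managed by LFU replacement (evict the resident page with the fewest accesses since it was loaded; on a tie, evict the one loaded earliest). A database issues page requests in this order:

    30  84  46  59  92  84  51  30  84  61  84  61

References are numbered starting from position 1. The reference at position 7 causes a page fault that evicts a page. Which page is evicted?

59

pos 1: 30: miss, frames {30}
pos 2: 84: miss, frames {30,84}
pos 3: 46: miss, frames {30,84,46}
pos 4: 59: miss, evict 30, frames {84,46,59}
pos 5: 92: miss, evict 84, frames {46,59,92}
pos 6: 84: miss, evict 46, frames {59,92,84}
pos 7: 51: miss, evict 59, frames {92,84,51}
At position 7, page 59 is evicted.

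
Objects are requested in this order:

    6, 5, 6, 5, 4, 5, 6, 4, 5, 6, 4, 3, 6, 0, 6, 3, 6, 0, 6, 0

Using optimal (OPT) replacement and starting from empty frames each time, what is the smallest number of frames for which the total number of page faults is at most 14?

2

f=1: 20 faults
f=2: 10 faults
f=3: 5 faults
f=4: 5 faults
f=5: 5 faults
Smallest f with faults ≤ 14 is 2.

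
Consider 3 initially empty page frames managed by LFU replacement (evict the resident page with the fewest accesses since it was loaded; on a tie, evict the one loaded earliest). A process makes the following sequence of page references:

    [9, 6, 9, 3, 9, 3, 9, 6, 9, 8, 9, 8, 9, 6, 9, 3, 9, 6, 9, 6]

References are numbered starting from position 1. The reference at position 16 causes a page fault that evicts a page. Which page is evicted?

6

pos 1: 9 → miss, frames [9]
pos 2: 6 → miss, frames [9, 6]
pos 3: 9 → hit
pos 4: 3 → miss, frames [9, 6, 3]
pos 5: 9 → hit
pos 6: 3 → hit
pos 7: 9 → hit
pos 8: 6 → hit
pos 9: 9 → hit
pos 10: 8 → miss, evict 6, frames [9, 3, 8]
pos 11: 9 → hit
pos 12: 8 → hit
pos 13: 9 → hit
pos 14: 6 → miss, evict 3, frames [9, 8, 6]
pos 15: 9 → hit
pos 16: 3 → miss, evict 6, frames [9, 8, 3]
At position 16, page 6 is evicted.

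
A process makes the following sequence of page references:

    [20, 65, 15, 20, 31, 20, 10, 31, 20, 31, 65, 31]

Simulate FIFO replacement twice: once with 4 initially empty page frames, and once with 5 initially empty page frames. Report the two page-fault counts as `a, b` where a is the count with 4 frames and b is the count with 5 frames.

4 frames: F F F . F . F . F . F . → 7 faults.
5 frames: F F F . F . F . . . . . → 5 faults.
5 < 7: adding a frame reduced faults, as is typical.

7, 5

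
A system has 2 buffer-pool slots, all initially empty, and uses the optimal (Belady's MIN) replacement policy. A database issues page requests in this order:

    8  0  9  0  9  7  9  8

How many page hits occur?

3

8 → fault, frames {8}
0 → fault, frames {8,0}
9 → fault, evict 8, frames {0,9}
0 → hit
9 → hit
7 → fault, evict 0, frames {9,7}
9 → hit
8 → fault, evict 7, frames {9,8}
Hits: 3.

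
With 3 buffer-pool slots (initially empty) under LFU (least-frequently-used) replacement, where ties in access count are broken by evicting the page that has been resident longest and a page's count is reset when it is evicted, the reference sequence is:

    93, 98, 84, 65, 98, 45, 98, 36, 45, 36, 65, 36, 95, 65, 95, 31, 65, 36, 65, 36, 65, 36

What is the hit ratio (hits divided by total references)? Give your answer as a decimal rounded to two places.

93 → fault, frames {93}
98 → fault, frames {93,98}
84 → fault, frames {93,98,84}
65 → fault, evict 93, frames {98,84,65}
98 → hit
45 → fault, evict 84, frames {98,65,45}
98 → hit
36 → fault, evict 65, frames {98,45,36}
45 → hit
36 → hit
65 → fault, evict 45, frames {98,36,65}
36 → hit
95 → fault, evict 65, frames {98,36,95}
65 → fault, evict 95, frames {98,36,65}
95 → fault, evict 65, frames {98,36,95}
31 → fault, evict 95, frames {98,36,31}
65 → fault, evict 31, frames {98,36,65}
36 → hit
65 → hit
36 → hit
65 → hit
36 → hit
Hits: 10 of 22 references → 10/22 = 0.4545.

0.45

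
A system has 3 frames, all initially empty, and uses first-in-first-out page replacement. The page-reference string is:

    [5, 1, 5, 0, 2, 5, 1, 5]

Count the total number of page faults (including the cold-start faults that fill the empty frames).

5 → fault, frames [5]
1 → fault, frames [5, 1]
5 → hit
0 → fault, frames [5, 1, 0]
2 → fault, evict 5, frames [1, 0, 2]
5 → fault, evict 1, frames [0, 2, 5]
1 → fault, evict 0, frames [2, 5, 1]
5 → hit
Page faults: 6.

6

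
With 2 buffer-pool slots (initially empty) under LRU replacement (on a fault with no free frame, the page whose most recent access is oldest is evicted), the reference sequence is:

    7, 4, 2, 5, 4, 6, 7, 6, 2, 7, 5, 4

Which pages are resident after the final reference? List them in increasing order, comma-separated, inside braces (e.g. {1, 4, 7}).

7: miss, frames [7]
4: miss, frames [7, 4]
2: miss, evict 7, frames [4, 2]
5: miss, evict 4, frames [2, 5]
4: miss, evict 2, frames [5, 4]
6: miss, evict 5, frames [4, 6]
7: miss, evict 4, frames [6, 7]
6: hit
2: miss, evict 7, frames [6, 2]
7: miss, evict 6, frames [2, 7]
5: miss, evict 2, frames [7, 5]
4: miss, evict 7, frames [5, 4]

{4, 5}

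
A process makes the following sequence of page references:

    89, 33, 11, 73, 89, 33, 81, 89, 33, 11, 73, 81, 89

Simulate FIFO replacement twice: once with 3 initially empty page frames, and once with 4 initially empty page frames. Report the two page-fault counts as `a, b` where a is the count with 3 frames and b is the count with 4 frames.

10, 11

3 frames: F F F F F F F . . F F . F → 10 faults.
4 frames: F F F F . . F F F F F F F → 11 faults.
11 > 10: adding a frame increased faults — Belady's anomaly.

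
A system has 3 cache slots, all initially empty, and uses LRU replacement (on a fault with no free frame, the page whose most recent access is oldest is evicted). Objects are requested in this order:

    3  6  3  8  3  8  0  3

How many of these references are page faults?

4

3 -> miss, frames {3}
6 -> miss, frames {3,6}
3 -> hit
8 -> miss, frames {6,3,8}
3 -> hit
8 -> hit
0 -> miss, evict 6, frames {3,8,0}
3 -> hit
Page faults: 4.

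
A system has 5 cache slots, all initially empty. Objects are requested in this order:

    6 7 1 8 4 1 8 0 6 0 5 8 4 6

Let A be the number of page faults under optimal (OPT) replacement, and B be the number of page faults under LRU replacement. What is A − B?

Under OPT: F F F F F . . F . . F . . . → 7 faults.
Under LRU: F F F F F . . F F . F . F . → 9 faults.
A − B = 7 − 9 = -2.

-2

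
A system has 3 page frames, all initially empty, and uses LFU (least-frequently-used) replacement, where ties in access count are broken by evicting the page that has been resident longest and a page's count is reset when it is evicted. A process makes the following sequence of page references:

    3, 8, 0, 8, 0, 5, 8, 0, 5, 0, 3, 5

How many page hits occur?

3: miss, frames [3]
8: miss, frames [3, 8]
0: miss, frames [3, 8, 0]
8: hit
0: hit
5: miss, evict 3, frames [8, 0, 5]
8: hit
0: hit
5: hit
0: hit
3: miss, evict 5, frames [8, 0, 3]
5: miss, evict 3, frames [8, 0, 5]
Hits: 6.

6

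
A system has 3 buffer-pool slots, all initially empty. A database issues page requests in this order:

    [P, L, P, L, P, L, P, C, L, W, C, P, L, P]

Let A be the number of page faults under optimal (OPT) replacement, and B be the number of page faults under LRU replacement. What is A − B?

Under OPT: F F . . . . . F . F . . F . → 5 faults.
Under LRU: F F . . . . . F . F . F F . → 6 faults.
A − B = 5 − 6 = -1.

-1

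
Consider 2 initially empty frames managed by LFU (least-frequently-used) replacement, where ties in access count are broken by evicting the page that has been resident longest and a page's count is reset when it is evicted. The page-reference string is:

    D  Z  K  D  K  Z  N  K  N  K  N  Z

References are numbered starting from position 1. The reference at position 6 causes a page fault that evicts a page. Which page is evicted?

D

pos 1: D -> miss, frames [D]
pos 2: Z -> miss, frames [D, Z]
pos 3: K -> miss, evict D, frames [Z, K]
pos 4: D -> miss, evict Z, frames [K, D]
pos 5: K -> hit
pos 6: Z -> miss, evict D, frames [K, Z]
At position 6, page D is evicted.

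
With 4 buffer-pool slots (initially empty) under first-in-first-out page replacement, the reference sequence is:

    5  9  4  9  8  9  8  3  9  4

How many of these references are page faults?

5: miss, frames {5}
9: miss, frames {5,9}
4: miss, frames {5,9,4}
9: hit
8: miss, frames {5,9,4,8}
9: hit
8: hit
3: miss, evict 5, frames {9,4,8,3}
9: hit
4: hit
Page faults: 5.

5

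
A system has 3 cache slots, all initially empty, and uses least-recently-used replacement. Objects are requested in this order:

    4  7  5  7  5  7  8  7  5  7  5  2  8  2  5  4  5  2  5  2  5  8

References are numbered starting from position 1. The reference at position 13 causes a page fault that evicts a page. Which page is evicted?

7

pos 1: 4 -> fault, frames [4]
pos 2: 7 -> fault, frames [4, 7]
pos 3: 5 -> fault, frames [4, 7, 5]
pos 4: 7 -> hit
pos 5: 5 -> hit
pos 6: 7 -> hit
pos 7: 8 -> fault, evict 4, frames [5, 7, 8]
pos 8: 7 -> hit
pos 9: 5 -> hit
pos 10: 7 -> hit
pos 11: 5 -> hit
pos 12: 2 -> fault, evict 8, frames [7, 5, 2]
pos 13: 8 -> fault, evict 7, frames [5, 2, 8]
At position 13, page 7 is evicted.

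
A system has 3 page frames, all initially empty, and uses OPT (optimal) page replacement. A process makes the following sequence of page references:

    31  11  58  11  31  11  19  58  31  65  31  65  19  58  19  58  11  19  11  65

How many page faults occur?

31 -> miss, frames {31}
11 -> miss, frames {31,11}
58 -> miss, frames {31,11,58}
11 -> hit
31 -> hit
11 -> hit
19 -> miss, evict 11, frames {31,58,19}
58 -> hit
31 -> hit
65 -> miss, evict 58, frames {31,19,65}
31 -> hit
65 -> hit
19 -> hit
58 -> miss, evict 31, frames {19,65,58}
19 -> hit
58 -> hit
11 -> miss, evict 58, frames {19,65,11}
19 -> hit
11 -> hit
65 -> hit
Page faults: 7.

7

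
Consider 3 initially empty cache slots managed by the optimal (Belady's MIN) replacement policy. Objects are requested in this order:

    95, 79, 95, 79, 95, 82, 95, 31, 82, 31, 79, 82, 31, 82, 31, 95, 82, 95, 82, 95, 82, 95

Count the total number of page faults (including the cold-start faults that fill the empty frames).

95 -> miss, frames {95}
79 -> miss, frames {95,79}
95 -> hit
79 -> hit
95 -> hit
82 -> miss, frames {95,79,82}
95 -> hit
31 -> miss, evict 95, frames {79,82,31}
82 -> hit
31 -> hit
79 -> hit
82 -> hit
31 -> hit
82 -> hit
31 -> hit
95 -> miss, evict 31, frames {79,82,95}
82 -> hit
95 -> hit
82 -> hit
95 -> hit
82 -> hit
95 -> hit
Page faults: 5.

5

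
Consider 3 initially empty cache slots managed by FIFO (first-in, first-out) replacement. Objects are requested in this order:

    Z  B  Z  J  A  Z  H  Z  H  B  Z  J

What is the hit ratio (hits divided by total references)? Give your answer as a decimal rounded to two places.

0.33

Z: fault, frames {Z}
B: fault, frames {Z,B}
Z: hit
J: fault, frames {Z,B,J}
A: fault, evict Z, frames {B,J,A}
Z: fault, evict B, frames {J,A,Z}
H: fault, evict J, frames {A,Z,H}
Z: hit
H: hit
B: fault, evict A, frames {Z,H,B}
Z: hit
J: fault, evict Z, frames {H,B,J}
Hits: 4 of 12 references → 4/12 = 0.3333.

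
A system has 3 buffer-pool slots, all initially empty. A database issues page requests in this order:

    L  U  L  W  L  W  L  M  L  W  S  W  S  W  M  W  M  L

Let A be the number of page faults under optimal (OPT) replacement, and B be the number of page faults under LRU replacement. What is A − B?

Under OPT: F F . F . . . F . . F . . . . . . F → 6 faults.
Under LRU: F F . F . . . F . . F . . . F . . F → 7 faults.
A − B = 6 − 7 = -1.

-1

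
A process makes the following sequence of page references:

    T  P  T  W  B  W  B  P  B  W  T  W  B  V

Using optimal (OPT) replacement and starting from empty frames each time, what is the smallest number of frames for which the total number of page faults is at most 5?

f=1: 14 faults
f=2: 9 faults
f=3: 6 faults
f=4: 5 faults
f=5: 5 faults
Smallest f with faults ≤ 5 is 4.

4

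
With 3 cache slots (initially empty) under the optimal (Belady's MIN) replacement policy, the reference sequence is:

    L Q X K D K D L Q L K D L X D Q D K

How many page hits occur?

9

L → fault, frames (L)
Q → fault, frames (L Q)
X → fault, frames (L Q X)
K → fault, evict X, frames (L Q K)
D → fault, evict Q, frames (L K D)
K → hit
D → hit
L → hit
Q → fault, evict D, frames (L K Q)
L → hit
K → hit
D → fault, evict K, frames (L Q D)
L → hit
X → fault, evict L, frames (Q D X)
D → hit
Q → hit
D → hit
K → fault, evict X, frames (Q D K)
Hits: 9.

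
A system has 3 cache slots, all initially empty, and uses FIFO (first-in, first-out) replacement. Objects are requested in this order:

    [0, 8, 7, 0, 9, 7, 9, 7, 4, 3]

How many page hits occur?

4

0 -> fault, frames (0)
8 -> fault, frames (0 8)
7 -> fault, frames (0 8 7)
0 -> hit
9 -> fault, evict 0, frames (8 7 9)
7 -> hit
9 -> hit
7 -> hit
4 -> fault, evict 8, frames (7 9 4)
3 -> fault, evict 7, frames (9 4 3)
Hits: 4.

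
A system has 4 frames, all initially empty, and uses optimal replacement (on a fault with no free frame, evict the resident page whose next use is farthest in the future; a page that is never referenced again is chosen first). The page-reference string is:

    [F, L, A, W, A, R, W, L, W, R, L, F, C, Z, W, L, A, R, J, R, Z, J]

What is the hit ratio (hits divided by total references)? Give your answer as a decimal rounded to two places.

0.59

F → fault, frames (F)
L → fault, frames (F L)
A → fault, frames (F L A)
W → fault, frames (F L A W)
A → hit
R → fault, evict A, frames (F L W R)
W → hit
L → hit
W → hit
R → hit
L → hit
F → hit
C → fault, evict F, frames (L W R C)
Z → fault, evict C, frames (L W R Z)
W → hit
L → hit
A → fault, evict W, frames (L R Z A)
R → hit
J → fault, evict A, frames (L R Z J)
R → hit
Z → hit
J → hit
Hits: 13 of 22 references → 13/22 = 0.5909.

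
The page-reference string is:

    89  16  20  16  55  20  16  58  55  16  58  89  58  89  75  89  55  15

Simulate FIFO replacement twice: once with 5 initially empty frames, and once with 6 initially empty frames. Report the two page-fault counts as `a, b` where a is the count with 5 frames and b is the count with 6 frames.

8, 7

5 frames: F F F . F . . F . . . . . . F F . F → 8 faults.
6 frames: F F F . F . . F . . . . . . F . . F → 7 faults.
7 < 8: adding a frame reduced faults, as is typical.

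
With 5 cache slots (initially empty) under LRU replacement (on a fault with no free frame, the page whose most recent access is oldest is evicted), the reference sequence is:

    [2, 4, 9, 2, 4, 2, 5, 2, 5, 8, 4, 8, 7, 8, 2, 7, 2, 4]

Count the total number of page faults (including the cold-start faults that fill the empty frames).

2 -> miss, frames (2)
4 -> miss, frames (2 4)
9 -> miss, frames (2 4 9)
2 -> hit
4 -> hit
2 -> hit
5 -> miss, frames (9 4 2 5)
2 -> hit
5 -> hit
8 -> miss, frames (9 4 2 5 8)
4 -> hit
8 -> hit
7 -> miss, evict 9, frames (2 5 4 8 7)
8 -> hit
2 -> hit
7 -> hit
2 -> hit
4 -> hit
Page faults: 6.

6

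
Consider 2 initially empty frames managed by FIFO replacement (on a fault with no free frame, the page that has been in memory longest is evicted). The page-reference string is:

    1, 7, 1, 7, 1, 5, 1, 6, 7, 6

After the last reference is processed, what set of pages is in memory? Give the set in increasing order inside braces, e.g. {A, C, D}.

1 → miss, frames (1)
7 → miss, frames (1 7)
1 → hit
7 → hit
1 → hit
5 → miss, evict 1, frames (7 5)
1 → miss, evict 7, frames (5 1)
6 → miss, evict 5, frames (1 6)
7 → miss, evict 1, frames (6 7)
6 → hit

{6, 7}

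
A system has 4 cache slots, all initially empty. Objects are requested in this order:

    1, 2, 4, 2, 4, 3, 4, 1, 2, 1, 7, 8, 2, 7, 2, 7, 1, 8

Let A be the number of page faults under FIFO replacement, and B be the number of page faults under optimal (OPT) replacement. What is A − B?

Under FIFO: F F F . . F . . . . F F F . . . F . → 8 faults.
Under OPT: F F F . . F . . . . F F . . . . . . → 6 faults.
A − B = 8 − 6 = 2.

2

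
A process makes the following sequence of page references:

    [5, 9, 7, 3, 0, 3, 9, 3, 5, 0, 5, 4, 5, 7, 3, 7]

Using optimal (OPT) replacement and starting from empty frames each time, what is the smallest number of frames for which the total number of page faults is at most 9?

3

f=1: 16 faults
f=2: 11 faults
f=3: 8 faults
f=4: 7 faults
f=5: 6 faults
f=6: 6 faults
Smallest f with faults ≤ 9 is 3.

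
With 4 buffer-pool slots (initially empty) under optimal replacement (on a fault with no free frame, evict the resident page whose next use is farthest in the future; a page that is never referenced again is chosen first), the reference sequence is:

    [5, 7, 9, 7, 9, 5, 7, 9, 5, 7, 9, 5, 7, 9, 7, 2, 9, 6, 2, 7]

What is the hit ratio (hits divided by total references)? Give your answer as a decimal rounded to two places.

5 → miss, frames {5}
7 → miss, frames {5,7}
9 → miss, frames {5,7,9}
7 → hit
9 → hit
5 → hit
7 → hit
9 → hit
5 → hit
7 → hit
9 → hit
5 → hit
7 → hit
9 → hit
7 → hit
2 → miss, frames {5,7,9,2}
9 → hit
6 → miss, evict 9, frames {5,7,2,6}
2 → hit
7 → hit
Hits: 15 of 20 references → 15/20 = 0.7500.

0.75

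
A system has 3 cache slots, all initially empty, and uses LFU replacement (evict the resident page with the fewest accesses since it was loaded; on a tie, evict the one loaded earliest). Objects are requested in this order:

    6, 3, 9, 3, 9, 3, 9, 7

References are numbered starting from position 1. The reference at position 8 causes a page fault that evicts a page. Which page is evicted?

pos 1: 6 → fault, frames (6)
pos 2: 3 → fault, frames (6 3)
pos 3: 9 → fault, frames (6 3 9)
pos 4: 3 → hit
pos 5: 9 → hit
pos 6: 3 → hit
pos 7: 9 → hit
pos 8: 7 → fault, evict 6, frames (3 9 7)
At position 8, page 6 is evicted.

6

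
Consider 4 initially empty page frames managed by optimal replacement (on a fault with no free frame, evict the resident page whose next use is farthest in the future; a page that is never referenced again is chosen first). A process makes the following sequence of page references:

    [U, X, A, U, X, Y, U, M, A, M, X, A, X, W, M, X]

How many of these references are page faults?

6

U: fault, frames {U}
X: fault, frames {U,X}
A: fault, frames {U,X,A}
U: hit
X: hit
Y: fault, frames {U,X,A,Y}
U: hit
M: fault, evict Y, frames {U,X,A,M}
A: hit
M: hit
X: hit
A: hit
X: hit
W: fault, evict A, frames {U,X,M,W}
M: hit
X: hit
Page faults: 6.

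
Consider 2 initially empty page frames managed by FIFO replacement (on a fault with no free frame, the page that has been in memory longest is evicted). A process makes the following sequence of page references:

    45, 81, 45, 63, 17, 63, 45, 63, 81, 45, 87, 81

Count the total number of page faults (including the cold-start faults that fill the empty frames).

45: fault, frames [45]
81: fault, frames [45, 81]
45: hit
63: fault, evict 45, frames [81, 63]
17: fault, evict 81, frames [63, 17]
63: hit
45: fault, evict 63, frames [17, 45]
63: fault, evict 17, frames [45, 63]
81: fault, evict 45, frames [63, 81]
45: fault, evict 63, frames [81, 45]
87: fault, evict 81, frames [45, 87]
81: fault, evict 45, frames [87, 81]
Page faults: 10.

10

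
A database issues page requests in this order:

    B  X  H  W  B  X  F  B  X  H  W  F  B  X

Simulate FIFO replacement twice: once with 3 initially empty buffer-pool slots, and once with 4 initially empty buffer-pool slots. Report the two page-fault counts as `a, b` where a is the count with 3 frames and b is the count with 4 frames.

3 frames: F F F F F F F . . F F . F F → 11 faults.
4 frames: F F F F . . F F F F F F F F → 12 faults.
12 > 11: adding a frame increased faults — Belady's anomaly.

11, 12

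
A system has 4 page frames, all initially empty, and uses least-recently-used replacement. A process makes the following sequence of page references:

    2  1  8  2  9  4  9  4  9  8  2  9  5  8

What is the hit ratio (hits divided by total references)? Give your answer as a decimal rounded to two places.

0.57

2 -> fault, frames [2]
1 -> fault, frames [2, 1]
8 -> fault, frames [2, 1, 8]
2 -> hit
9 -> fault, frames [1, 8, 2, 9]
4 -> fault, evict 1, frames [8, 2, 9, 4]
9 -> hit
4 -> hit
9 -> hit
8 -> hit
2 -> hit
9 -> hit
5 -> fault, evict 4, frames [8, 2, 9, 5]
8 -> hit
Hits: 8 of 14 references → 8/14 = 0.5714.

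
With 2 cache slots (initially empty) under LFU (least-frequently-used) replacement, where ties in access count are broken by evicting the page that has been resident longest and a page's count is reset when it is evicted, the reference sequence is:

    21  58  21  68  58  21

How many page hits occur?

2

21 -> miss, frames (21)
58 -> miss, frames (21 58)
21 -> hit
68 -> miss, evict 58, frames (21 68)
58 -> miss, evict 68, frames (21 58)
21 -> hit
Hits: 2.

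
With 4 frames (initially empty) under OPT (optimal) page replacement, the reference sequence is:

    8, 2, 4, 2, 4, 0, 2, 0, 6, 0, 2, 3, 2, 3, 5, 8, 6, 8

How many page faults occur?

7

8 → fault, frames (8)
2 → fault, frames (8 2)
4 → fault, frames (8 2 4)
2 → hit
4 → hit
0 → fault, frames (8 2 4 0)
2 → hit
0 → hit
6 → fault, evict 4, frames (8 2 0 6)
0 → hit
2 → hit
3 → fault, evict 0, frames (8 2 6 3)
2 → hit
3 → hit
5 → fault, evict 3, frames (8 2 6 5)
8 → hit
6 → hit
8 → hit
Page faults: 7.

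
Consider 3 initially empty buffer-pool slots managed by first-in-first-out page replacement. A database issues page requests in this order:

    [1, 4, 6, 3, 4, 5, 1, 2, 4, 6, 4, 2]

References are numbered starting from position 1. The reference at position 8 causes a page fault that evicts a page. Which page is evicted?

3

pos 1: 1: miss, frames {1}
pos 2: 4: miss, frames {1,4}
pos 3: 6: miss, frames {1,4,6}
pos 4: 3: miss, evict 1, frames {4,6,3}
pos 5: 4: hit
pos 6: 5: miss, evict 4, frames {6,3,5}
pos 7: 1: miss, evict 6, frames {3,5,1}
pos 8: 2: miss, evict 3, frames {5,1,2}
At position 8, page 3 is evicted.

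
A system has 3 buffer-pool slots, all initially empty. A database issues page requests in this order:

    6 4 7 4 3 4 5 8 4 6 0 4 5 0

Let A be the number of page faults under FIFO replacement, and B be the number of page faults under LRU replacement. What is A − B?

Under FIFO: F F F . F . F F F F F . F . → 10 faults.
Under LRU: F F F . F . F F . F F . F . → 9 faults.
A − B = 10 − 9 = 1.

1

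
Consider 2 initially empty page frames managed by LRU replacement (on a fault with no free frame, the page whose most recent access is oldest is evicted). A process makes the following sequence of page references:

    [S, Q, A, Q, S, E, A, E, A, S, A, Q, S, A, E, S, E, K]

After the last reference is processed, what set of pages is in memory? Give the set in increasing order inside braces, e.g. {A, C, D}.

{E, K}

S: miss, frames {S}
Q: miss, frames {S,Q}
A: miss, evict S, frames {Q,A}
Q: hit
S: miss, evict A, frames {Q,S}
E: miss, evict Q, frames {S,E}
A: miss, evict S, frames {E,A}
E: hit
A: hit
S: miss, evict E, frames {A,S}
A: hit
Q: miss, evict S, frames {A,Q}
S: miss, evict A, frames {Q,S}
A: miss, evict Q, frames {S,A}
E: miss, evict S, frames {A,E}
S: miss, evict A, frames {E,S}
E: hit
K: miss, evict S, frames {E,K}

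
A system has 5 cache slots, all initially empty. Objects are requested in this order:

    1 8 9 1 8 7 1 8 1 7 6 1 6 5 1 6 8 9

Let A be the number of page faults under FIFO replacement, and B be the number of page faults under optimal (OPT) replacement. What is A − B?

3

Under FIFO: F F F . . F . . . . F . . F F . F F → 9 faults.
Under OPT: F F F . . F . . . . F . . F . . . . → 6 faults.
A − B = 9 − 6 = 3.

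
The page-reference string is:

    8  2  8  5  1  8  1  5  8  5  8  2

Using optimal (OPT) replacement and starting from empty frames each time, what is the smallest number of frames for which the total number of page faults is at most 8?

2

f=1: 12 faults
f=2: 6 faults
f=3: 5 faults
f=4: 4 faults
Smallest f with faults ≤ 8 is 2.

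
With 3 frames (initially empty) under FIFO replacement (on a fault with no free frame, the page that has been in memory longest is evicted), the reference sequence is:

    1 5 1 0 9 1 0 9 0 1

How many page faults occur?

1: miss, frames (1)
5: miss, frames (1 5)
1: hit
0: miss, frames (1 5 0)
9: miss, evict 1, frames (5 0 9)
1: miss, evict 5, frames (0 9 1)
0: hit
9: hit
0: hit
1: hit
Page faults: 5.

5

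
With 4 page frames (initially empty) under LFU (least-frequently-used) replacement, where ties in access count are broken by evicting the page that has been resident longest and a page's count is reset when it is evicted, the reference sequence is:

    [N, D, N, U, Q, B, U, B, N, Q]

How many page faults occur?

5

N → miss, frames (N)
D → miss, frames (N D)
N → hit
U → miss, frames (N D U)
Q → miss, frames (N D U Q)
B → miss, evict D, frames (N U Q B)
U → hit
B → hit
N → hit
Q → hit
Page faults: 5.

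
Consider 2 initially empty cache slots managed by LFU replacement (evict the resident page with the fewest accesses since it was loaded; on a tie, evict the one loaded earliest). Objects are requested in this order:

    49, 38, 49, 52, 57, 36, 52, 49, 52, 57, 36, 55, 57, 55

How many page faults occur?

11

49 -> miss, frames (49)
38 -> miss, frames (49 38)
49 -> hit
52 -> miss, evict 38, frames (49 52)
57 -> miss, evict 52, frames (49 57)
36 -> miss, evict 57, frames (49 36)
52 -> miss, evict 36, frames (49 52)
49 -> hit
52 -> hit
57 -> miss, evict 52, frames (49 57)
36 -> miss, evict 57, frames (49 36)
55 -> miss, evict 36, frames (49 55)
57 -> miss, evict 55, frames (49 57)
55 -> miss, evict 57, frames (49 55)
Page faults: 11.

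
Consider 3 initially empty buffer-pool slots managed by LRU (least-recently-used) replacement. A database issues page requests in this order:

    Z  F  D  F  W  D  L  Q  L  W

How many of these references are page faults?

Z -> fault, frames (Z)
F -> fault, frames (Z F)
D -> fault, frames (Z F D)
F -> hit
W -> fault, evict Z, frames (D F W)
D -> hit
L -> fault, evict F, frames (W D L)
Q -> fault, evict W, frames (D L Q)
L -> hit
W -> fault, evict D, frames (Q L W)
Page faults: 7.

7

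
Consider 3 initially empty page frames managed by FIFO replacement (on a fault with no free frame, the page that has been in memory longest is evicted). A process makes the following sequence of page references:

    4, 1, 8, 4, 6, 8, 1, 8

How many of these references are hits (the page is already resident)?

4

4 -> miss, frames [4]
1 -> miss, frames [4, 1]
8 -> miss, frames [4, 1, 8]
4 -> hit
6 -> miss, evict 4, frames [1, 8, 6]
8 -> hit
1 -> hit
8 -> hit
Hits: 4.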